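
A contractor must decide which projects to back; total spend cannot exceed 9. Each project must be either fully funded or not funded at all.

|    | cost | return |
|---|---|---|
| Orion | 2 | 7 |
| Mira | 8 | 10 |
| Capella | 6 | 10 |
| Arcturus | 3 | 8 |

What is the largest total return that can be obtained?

18

Allowing fractional choices, the relaxed optimum would be about 21.7, but projects are indivisible.
Orion + Arcturus: cost 2 + 3 = 5 ≤ 9, return 7 + 8 = 15.
Capella + Arcturus: cost 6 + 3 = 9 ≤ 9, return 10 + 8 = 18.
Orion + Capella: cost 2 + 6 = 8 ≤ 9, return 7 + 10 = 17.
Best is Capella and Arcturus with total return 18.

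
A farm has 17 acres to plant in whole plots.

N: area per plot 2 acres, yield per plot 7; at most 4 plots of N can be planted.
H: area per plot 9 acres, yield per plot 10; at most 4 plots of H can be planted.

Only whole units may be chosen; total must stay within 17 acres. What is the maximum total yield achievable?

4×N and 1×H: area 17 ≤ 17, yield 4·7 + 1·10 = 38.
3×N and 1×H: area 15 ≤ 17, yield 3·7 + 1·10 = 31.
Best is 38.

38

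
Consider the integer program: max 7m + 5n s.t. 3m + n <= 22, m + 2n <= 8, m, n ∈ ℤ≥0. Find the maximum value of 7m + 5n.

The continuous relaxation peaks at (7.2, 0.4) with value 52.40; rounding to a feasible lattice point costs some objective.
(m,n)=(7,0): 3·7+1·0=21≤22, 1·7+2·0=7≤8, objective 49.
(m,n)=(6,1): 3·6+1·1=19≤22, 1·6+2·1=8≤8, objective 47.
The best lattice point is (7,0), giving 49.

49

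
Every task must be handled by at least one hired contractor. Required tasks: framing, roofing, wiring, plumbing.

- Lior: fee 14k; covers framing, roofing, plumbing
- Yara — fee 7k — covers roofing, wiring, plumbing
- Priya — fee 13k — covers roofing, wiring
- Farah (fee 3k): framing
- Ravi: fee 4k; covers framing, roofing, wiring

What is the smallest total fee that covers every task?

10

This is a weighted set-cover instance.
The greedy cost-per-new-task heuristic would pick Ravi and Yara for 11, but a cheaper cover exists.
Choose Yara and Farah: together they cover framing, roofing, wiring, plumbing — every task.
Total fee: 7 + 3 = 10.
No cover costs less than 10.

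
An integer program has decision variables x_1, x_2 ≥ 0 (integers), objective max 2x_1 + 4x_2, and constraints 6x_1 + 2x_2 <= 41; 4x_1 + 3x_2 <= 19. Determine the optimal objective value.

24

(x_1,x_2)=(0,6): 6·0+2·6=12≤41, 4·0+3·6=18≤19, objective 24.
(x_1,x_2)=(1,5): 6·1+2·5=16≤41, 4·1+3·5=19≤19, objective 22.
(x_1,x_2)=(0,5): 6·0+2·5=10≤41, 4·0+3·5=15≤19, objective 20.
The best lattice point is (0,6), giving 24.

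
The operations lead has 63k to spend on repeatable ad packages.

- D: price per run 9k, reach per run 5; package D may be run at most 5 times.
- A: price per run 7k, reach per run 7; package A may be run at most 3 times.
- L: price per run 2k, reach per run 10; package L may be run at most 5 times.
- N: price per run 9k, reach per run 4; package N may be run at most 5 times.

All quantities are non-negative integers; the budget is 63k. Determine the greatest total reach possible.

2×D, 3×A, 5×L, and 1×N: price 58 ≤ 63, reach 2·5 + 3·7 + 5·10 + 1·4 = 85.
3×D, 3×A, and 5×L: price 58 ≤ 63, reach 3·5 + 3·7 + 5·10 = 86.
Best is 86.

86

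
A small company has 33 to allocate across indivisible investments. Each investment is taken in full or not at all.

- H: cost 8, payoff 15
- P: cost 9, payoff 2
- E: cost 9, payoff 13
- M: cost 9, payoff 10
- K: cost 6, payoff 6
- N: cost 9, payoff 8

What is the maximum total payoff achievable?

Treat it as a binary knapsack problem.
Allowing fractional choices, the relaxed optimum would be about 44.9, but investments are indivisible.
H + M + K + N: cost 8 + 9 + 6 + 9 = 32 ≤ 33, payoff 15 + 10 + 6 + 8 = 39.
H + E + K + N: cost 8 + 9 + 6 + 9 = 32 ≤ 33, payoff 15 + 13 + 6 + 8 = 42.
H + E + M + K: cost 8 + 9 + 9 + 6 = 32 ≤ 33, payoff 15 + 13 + 10 + 6 = 44.
Best is H, E, M, and K with total payoff 44.

44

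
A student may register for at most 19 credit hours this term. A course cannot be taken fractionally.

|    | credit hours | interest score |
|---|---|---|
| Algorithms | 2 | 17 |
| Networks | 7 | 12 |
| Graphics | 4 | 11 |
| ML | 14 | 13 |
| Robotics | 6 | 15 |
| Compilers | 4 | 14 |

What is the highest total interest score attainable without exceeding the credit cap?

58

Allowing fractional choices, the relaxed optimum would be about 62.1, but courses are indivisible.
Algorithms + Graphics + Robotics + Compilers: credit hours 2 + 4 + 6 + 4 = 16 ≤ 19, interest score 17 + 11 + 15 + 14 = 57.
Algorithms + Networks + Robotics + Compilers: credit hours 2 + 7 + 6 + 4 = 19 ≤ 19, interest score 17 + 12 + 15 + 14 = 58.
Algorithms + Networks + Graphics + Robotics: credit hours 2 + 7 + 4 + 6 = 19 ≤ 19, interest score 17 + 12 + 11 + 15 = 55.
Best is Algorithms, Networks, Robotics, and Compilers with total interest score 58.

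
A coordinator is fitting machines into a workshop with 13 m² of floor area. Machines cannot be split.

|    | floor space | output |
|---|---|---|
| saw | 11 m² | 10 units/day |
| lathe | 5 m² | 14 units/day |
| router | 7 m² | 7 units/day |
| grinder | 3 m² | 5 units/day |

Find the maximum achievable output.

lathe + router: floor space 5 + 7 = 12 ≤ 13, output 14 + 7 = 21.
lathe + grinder: floor space 5 + 3 = 8 ≤ 13, output 14 + 5 = 19.
Best is lathe and router with total output 21.

21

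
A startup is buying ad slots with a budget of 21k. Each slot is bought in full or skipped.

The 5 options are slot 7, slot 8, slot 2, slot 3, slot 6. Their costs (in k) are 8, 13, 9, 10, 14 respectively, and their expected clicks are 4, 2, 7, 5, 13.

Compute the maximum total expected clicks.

13

Allowing fractional choices, the relaxed optimum would be about 18.4, but ad slots are indivisible.
slot 7 + slot 2: cost 8 + 9 = 17 ≤ 21, expected clicks 4 + 7 = 11.
slot 6: cost 14 ≤ 21, expected clicks 13.
slot 2 + slot 3: cost 9 + 10 = 19 ≤ 21, expected clicks 7 + 5 = 12.
Best is slot 6 with total expected clicks 13.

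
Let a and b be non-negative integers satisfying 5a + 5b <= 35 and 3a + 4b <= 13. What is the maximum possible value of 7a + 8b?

29

(a,b)=(3,1) is feasible, giving 29.
(a,b)=(4,0) is feasible, giving 28.
(a,b)=(2,1) is feasible, giving 22.
(a,b)=(3,0) is feasible, giving 21.
The best lattice point is (3,1), giving 29.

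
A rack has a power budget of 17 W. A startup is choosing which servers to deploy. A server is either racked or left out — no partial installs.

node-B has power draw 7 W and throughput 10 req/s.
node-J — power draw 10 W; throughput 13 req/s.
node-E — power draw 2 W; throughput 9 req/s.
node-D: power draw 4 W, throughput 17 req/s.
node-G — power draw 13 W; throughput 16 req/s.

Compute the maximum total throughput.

39

Treat it as a binary knapsack problem.
Take node-J, node-E, and node-D: power draw 10 + 2 + 4 = 16 ≤ 17, throughput 13 + 9 + 17 = 39.
No other feasible combination does better.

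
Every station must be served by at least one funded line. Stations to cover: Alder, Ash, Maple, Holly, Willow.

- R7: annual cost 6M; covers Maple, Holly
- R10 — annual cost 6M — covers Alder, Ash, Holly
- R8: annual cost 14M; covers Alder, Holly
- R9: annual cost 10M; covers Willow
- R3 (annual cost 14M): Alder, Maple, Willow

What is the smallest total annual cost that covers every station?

20

Choose R10 and R3: together they cover Alder, Ash, Maple, Holly, Willow — every station.
Total annual cost: 6 + 14 = 20.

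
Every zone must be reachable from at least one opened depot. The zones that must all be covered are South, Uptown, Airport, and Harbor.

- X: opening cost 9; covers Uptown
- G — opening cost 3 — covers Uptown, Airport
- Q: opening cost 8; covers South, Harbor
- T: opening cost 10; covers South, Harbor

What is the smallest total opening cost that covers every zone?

This is an integer covering problem.
Choose G and Q: together they cover South, Uptown, Airport, Harbor — every zone.
Total opening cost: 3 + 8 = 11.
No cover costs less than 11.

11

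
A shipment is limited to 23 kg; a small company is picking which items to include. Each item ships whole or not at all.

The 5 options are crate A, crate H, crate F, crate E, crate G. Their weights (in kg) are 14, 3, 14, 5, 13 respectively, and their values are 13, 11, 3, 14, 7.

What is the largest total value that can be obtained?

38

This is an integer program with binary decision variables.
crate H + crate E + crate G: weight 3 + 5 + 13 = 21 ≤ 23, value 11 + 14 + 7 = 32.
crate A + crate H + crate E: weight 14 + 3 + 5 = 22 ≤ 23, value 13 + 11 + 14 = 38.
crate H + crate F + crate E: weight 3 + 14 + 5 = 22 ≤ 23, value 11 + 3 + 14 = 28.
Best is crate A, crate H, and crate E with total value 38.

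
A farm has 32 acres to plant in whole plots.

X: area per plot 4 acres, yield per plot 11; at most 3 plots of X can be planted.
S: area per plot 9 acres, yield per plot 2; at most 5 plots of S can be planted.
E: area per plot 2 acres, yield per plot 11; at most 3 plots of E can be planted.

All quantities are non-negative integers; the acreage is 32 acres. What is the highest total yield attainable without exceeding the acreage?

3×X and 3×E: area 18 ≤ 32, yield 3·11 + 3·11 = 66.
3×X, 1×S, and 3×E: area 27 ≤ 32, yield 3·11 + 1·2 + 3·11 = 68.
Best is 68.

68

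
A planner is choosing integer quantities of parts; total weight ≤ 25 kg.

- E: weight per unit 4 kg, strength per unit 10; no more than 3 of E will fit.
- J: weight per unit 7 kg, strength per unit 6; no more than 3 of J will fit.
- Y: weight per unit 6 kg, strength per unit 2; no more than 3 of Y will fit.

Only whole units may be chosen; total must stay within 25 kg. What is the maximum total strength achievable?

E has the best ratio (10/4); taking only E gives at most 3×10 = 30 (stopped by the supply cap of 3).
Mixing does better — 3×E, 1×J, and 1×Y: weight 25 ≤ 25, strength 3·10 + 1·6 + 1·2 = 38.

38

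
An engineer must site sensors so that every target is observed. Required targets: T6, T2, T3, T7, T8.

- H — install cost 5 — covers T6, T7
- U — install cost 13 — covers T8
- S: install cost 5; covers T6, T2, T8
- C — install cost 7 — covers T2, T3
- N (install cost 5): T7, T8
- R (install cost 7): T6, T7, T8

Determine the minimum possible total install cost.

This is an integer covering problem.
The greedy cost-per-new-target heuristic would pick S, H, and C for 17, but a cheaper cover exists.
Choose C and R: together they cover T6, T2, T3, T7, T8 — every target.
Total install cost: 7 + 7 = 14.
No cover costs less than 14.

14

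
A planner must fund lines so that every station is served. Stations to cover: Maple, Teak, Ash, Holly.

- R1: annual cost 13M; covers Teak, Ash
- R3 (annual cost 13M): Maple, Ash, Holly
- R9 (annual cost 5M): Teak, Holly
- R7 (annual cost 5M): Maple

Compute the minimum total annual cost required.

18

The greedy cost-per-new-station heuristic would pick R9, R7, and R1 for 23, but a cheaper cover exists.
Choose R3 and R9: together they cover Maple, Teak, Ash, Holly — every station.
Total annual cost: 13 + 5 = 18.
No cover costs less than 18.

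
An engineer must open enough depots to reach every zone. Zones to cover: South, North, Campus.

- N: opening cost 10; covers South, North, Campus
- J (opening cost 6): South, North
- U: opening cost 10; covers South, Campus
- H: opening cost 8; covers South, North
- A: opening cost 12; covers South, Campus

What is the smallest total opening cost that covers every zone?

10

The greedy cost-per-new-zone heuristic would pick J and N for 16, but a cheaper cover exists.
N alone covers South, North, Campus — every zone.
Total opening cost: 10.
No cover costs less than 10.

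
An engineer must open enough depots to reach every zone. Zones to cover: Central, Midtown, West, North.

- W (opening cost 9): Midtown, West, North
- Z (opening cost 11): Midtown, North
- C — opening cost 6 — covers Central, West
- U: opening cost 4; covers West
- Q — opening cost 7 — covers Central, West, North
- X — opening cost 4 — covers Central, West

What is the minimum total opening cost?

This is an integer covering problem.
Choose W and X: together they cover Central, Midtown, West, North — every zone.
Total opening cost: 9 + 4 = 13.
No cover costs less than 13.

13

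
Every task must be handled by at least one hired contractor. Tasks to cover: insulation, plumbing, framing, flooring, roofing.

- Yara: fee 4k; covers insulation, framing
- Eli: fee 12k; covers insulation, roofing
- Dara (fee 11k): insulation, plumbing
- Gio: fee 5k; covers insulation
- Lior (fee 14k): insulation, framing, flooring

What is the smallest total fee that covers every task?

37

Choose Eli, Dara, and Lior: together they cover insulation, plumbing, framing, flooring, roofing — every task.
Total fee: 12 + 11 + 14 = 37.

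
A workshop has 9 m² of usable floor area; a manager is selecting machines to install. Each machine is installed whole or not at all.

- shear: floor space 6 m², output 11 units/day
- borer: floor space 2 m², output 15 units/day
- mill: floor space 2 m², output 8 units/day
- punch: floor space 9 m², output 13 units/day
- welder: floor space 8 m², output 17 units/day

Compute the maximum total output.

26

shear + borer: floor space 6 + 2 = 8 ≤ 9, output 11 + 15 = 26.
borer + mill: floor space 2 + 2 = 4 ≤ 9, output 15 + 8 = 23.
shear + mill: floor space 6 + 2 = 8 ≤ 9, output 11 + 8 = 19.
Best is shear and borer with total output 26.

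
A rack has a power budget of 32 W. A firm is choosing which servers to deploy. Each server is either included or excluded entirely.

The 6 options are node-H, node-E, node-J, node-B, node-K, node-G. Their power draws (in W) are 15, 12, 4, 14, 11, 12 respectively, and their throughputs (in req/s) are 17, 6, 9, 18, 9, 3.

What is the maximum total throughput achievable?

36

Take node-J, node-B, and node-K: power draw 4 + 14 + 11 = 29 ≤ 32, throughput 9 + 18 + 9 = 36.
No other feasible combination does better.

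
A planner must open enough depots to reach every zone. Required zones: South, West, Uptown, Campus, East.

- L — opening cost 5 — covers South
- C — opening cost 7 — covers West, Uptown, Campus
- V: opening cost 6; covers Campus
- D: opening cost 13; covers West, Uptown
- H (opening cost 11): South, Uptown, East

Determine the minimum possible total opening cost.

18

The greedy cost-per-new-zone heuristic would pick C, L, and H for 23, but a cheaper cover exists.
Choose C and H: together they cover South, West, Uptown, Campus, East — every zone.
Total opening cost: 7 + 11 = 18.
No cover costs less than 18.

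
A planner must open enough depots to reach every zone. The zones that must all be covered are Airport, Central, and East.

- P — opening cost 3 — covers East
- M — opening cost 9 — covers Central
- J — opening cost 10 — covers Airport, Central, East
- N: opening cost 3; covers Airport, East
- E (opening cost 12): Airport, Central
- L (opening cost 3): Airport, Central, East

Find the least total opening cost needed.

L alone covers Airport, Central, East — every zone.
Total opening cost: 3.
No cover costs less than 3.

3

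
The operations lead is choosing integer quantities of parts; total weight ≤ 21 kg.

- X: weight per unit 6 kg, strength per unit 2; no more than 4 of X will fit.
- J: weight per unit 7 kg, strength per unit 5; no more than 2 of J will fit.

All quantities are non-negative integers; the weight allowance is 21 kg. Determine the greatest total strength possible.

12

Take 1×X and 2×J: weight 20 ≤ 21, strength 1·2 + 2·5 = 12.
J has the best ratio (5/7) and is taken to its limit of 2; remaining capacity is filled optimally with the others.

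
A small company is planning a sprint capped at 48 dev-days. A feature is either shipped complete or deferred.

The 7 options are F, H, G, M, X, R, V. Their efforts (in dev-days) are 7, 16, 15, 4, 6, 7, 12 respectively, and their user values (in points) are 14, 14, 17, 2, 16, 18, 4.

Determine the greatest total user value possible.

69

F + G + X + R + V: effort 7 + 15 + 6 + 7 + 12 = 47 ≤ 48, user value 14 + 17 + 16 + 18 + 4 = 69.
F + G + M + X + R: effort 7 + 15 + 4 + 6 + 7 = 39 ≤ 48, user value 14 + 17 + 2 + 16 + 18 = 67.
Best is F, G, X, R, and V with total user value 69.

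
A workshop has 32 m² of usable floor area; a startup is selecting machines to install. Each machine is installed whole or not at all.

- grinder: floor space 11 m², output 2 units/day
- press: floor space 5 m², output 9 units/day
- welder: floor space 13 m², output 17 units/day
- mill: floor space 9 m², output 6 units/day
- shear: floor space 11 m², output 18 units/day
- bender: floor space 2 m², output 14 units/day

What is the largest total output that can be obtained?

58

This is a 0-1 knapsack instance.
press + welder + shear + bender: floor space 5 + 13 + 11 + 2 = 31 ≤ 32, output 9 + 17 + 18 + 14 = 58.
welder + shear + bender: floor space 13 + 11 + 2 = 26 ≤ 32, output 17 + 18 + 14 = 49.
press + mill + shear + bender: floor space 5 + 9 + 11 + 2 = 27 ≤ 32, output 9 + 6 + 18 + 14 = 47.
Best is press, welder, shear, and bender with total output 58.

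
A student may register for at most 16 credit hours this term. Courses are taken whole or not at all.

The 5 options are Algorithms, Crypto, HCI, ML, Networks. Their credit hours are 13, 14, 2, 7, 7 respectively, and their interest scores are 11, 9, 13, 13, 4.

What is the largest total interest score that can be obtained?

Treat it as a binary knapsack problem.
Allowing fractional choices, the relaxed optimum would be about 31.9, but courses are indivisible.
HCI + ML: credit hours 2 + 7 = 9 ≤ 16, interest score 13 + 13 = 26.
HCI + ML + Networks: credit hours 2 + 7 + 7 = 16 ≤ 16, interest score 13 + 13 + 4 = 30.
Best is HCI, ML, and Networks with total interest score 30.

30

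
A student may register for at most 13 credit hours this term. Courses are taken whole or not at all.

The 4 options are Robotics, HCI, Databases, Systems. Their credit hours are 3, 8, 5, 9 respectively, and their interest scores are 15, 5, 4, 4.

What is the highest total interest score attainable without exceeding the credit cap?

Allowing fractional choices, the relaxed optimum would be about 22.1, but courses are indivisible.
Robotics + Databases: credit hours 3 + 5 = 8 ≤ 13, interest score 15 + 4 = 19.
Robotics + HCI: credit hours 3 + 8 = 11 ≤ 13, interest score 15 + 5 = 20.
Robotics + Systems: credit hours 3 + 9 = 12 ≤ 13, interest score 15 + 4 = 19.
Best is Robotics and HCI with total interest score 20.

20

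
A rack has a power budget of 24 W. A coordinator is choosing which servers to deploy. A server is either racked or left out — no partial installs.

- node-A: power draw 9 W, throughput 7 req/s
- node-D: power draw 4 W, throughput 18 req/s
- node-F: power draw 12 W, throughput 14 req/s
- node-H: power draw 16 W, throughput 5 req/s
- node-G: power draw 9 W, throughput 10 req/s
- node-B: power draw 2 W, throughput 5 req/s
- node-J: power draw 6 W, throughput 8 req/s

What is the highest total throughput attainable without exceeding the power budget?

45

Take node-D, node-F, node-B, and node-J: power draw 4 + 12 + 2 + 6 = 24 ≤ 24, throughput 18 + 14 + 5 + 8 = 45.
No other feasible combination does better.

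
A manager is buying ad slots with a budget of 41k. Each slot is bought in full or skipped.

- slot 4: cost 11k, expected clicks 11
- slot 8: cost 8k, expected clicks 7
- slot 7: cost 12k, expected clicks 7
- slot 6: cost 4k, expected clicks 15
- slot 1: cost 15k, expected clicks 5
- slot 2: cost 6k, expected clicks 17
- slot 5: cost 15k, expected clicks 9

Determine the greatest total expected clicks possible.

57

Take slot 4, slot 8, slot 7, slot 6, and slot 2: cost 11 + 8 + 12 + 4 + 6 = 41 ≤ 41, expected clicks 11 + 7 + 7 + 15 + 17 = 57.
No other feasible combination does better.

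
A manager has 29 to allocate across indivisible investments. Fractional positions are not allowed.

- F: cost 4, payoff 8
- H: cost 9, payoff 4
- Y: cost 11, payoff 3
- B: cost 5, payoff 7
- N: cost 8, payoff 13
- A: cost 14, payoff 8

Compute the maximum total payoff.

F + N + A: cost 4 + 8 + 14 = 26 ≤ 29, payoff 8 + 13 + 8 = 29.
F + H + B + N: cost 4 + 9 + 5 + 8 = 26 ≤ 29, payoff 8 + 4 + 7 + 13 = 32.
F + Y + B + N: cost 4 + 11 + 5 + 8 = 28 ≤ 29, payoff 8 + 3 + 7 + 13 = 31.
Best is F, H, B, and N with total payoff 32.

32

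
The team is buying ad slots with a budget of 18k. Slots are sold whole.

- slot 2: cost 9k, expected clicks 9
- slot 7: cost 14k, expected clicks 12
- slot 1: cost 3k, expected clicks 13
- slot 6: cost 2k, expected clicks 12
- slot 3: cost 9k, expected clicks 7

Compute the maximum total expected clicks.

Take slot 2, slot 1, and slot 6: cost 9 + 3 + 2 = 14 ≤ 18, expected clicks 9 + 13 + 12 = 34.
No other feasible combination does better.

34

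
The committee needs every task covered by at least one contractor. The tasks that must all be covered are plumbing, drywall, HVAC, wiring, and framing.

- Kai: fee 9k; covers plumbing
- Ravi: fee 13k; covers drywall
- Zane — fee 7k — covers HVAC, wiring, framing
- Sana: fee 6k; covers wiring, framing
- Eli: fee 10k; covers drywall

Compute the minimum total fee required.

26

Choose Kai, Zane, and Eli: together they cover plumbing, drywall, HVAC, wiring, framing — every task.
Total fee: 9 + 7 + 10 = 26.
No cover costs less than 26.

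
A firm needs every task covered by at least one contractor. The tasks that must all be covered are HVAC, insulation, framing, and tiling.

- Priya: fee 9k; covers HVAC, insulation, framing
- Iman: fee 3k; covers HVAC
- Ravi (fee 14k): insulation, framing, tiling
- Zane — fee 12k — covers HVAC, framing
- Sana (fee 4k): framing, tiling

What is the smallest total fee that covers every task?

The greedy cost-per-new-task heuristic would pick Sana, Iman, and Priya for 16, but a cheaper cover exists.
Choose Priya and Sana: together they cover HVAC, insulation, framing, tiling — every task.
Total fee: 9 + 4 = 13.
No cover costs less than 13.

13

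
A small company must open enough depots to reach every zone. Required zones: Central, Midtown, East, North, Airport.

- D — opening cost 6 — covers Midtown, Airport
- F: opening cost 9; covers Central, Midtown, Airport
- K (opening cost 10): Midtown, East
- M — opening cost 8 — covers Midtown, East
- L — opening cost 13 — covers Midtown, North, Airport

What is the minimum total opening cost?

30

This is an integer covering problem.
The greedy cost-per-new-zone heuristic would pick D, M, F, and L for 36, but a cheaper cover exists.
Choose F, M, and L: together they cover Central, Midtown, East, North, Airport — every zone.
Total opening cost: 9 + 8 + 13 = 30.
No cover costs less than 30.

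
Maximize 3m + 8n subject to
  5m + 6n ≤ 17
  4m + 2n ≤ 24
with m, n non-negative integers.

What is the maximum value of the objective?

(m,n)=(1,2): 5·1+6·2=17≤17, 4·1+2·2=8≤24, objective 19.
(m,n)=(0,2): 5·0+6·2=12≤17, 4·0+2·2=4≤24, objective 16.
The best lattice point is (1,2), giving 19.

19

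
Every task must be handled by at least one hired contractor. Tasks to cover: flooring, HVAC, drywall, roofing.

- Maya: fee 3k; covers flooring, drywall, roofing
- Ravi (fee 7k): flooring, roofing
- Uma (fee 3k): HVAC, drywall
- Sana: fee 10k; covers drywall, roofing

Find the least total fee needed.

6

Choose Maya and Uma: together they cover flooring, HVAC, drywall, roofing — every task.
Total fee: 3 + 3 = 6.
No cover costs less than 6.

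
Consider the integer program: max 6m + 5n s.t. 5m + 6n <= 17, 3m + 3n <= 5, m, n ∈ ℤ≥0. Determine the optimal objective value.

(m,n)=(1,0) is feasible, giving 6.
(m,n)=(0,1) is feasible, giving 5.
(m,n)=(0,0) is feasible, giving 0.
No feasible integer point exceeds 6.

6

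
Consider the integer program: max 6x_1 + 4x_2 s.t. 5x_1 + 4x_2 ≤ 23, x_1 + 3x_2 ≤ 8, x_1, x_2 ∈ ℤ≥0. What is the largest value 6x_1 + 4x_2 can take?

(x_1,x_2)=(4,0): 5·4+4·0=20≤23, 1·4+3·0=4≤8, objective 24.
(x_1,x_2)=(3,1): 5·3+4·1=19≤23, 1·3+3·1=6≤8, objective 22.
(x_1,x_2)=(3,0): 5·3+4·0=15≤23, 1·3+3·0=3≤8, objective 18.
No feasible integer point exceeds 24.

24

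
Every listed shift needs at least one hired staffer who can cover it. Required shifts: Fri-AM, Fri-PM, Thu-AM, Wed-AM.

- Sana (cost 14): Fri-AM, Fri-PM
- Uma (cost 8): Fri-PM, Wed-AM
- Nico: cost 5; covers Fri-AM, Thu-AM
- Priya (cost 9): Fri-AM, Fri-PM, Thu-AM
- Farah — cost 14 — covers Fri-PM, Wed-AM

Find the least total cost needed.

This is an integer covering problem.
Choose Uma and Nico: together they cover Fri-AM, Fri-PM, Thu-AM, Wed-AM — every shift.
Total cost: 8 + 5 = 13.
No cover costs less than 13.

13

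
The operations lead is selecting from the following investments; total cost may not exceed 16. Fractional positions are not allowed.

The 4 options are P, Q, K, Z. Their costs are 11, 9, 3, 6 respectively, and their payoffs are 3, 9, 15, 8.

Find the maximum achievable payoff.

Treat it as a binary knapsack problem.
Take Q and K: cost 9 + 3 = 12 ≤ 16, payoff 9 + 15 = 24.
No other feasible combination does better.

24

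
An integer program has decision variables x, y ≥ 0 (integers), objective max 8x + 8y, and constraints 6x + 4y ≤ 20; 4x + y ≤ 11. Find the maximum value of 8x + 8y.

40

(x,y)=(0,5): 6·0+4·5=20≤20, 4·0+1·5=5≤11, objective 40.
(x,y)=(0,4): 6·0+4·4=16≤20, 4·0+1·4=4≤11, objective 32.
Maximum is 40 at (x,y)=(0,5).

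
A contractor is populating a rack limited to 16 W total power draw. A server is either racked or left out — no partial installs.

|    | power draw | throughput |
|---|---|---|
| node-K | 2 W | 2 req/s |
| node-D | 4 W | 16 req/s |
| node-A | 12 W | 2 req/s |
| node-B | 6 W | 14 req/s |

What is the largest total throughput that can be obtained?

Allowing fractional choices, the relaxed optimum would be about 32.7, but servers are indivisible.
node-D + node-B: power draw 4 + 6 = 10 ≤ 16, throughput 16 + 14 = 30.
node-K + node-D + node-B: power draw 2 + 4 + 6 = 12 ≤ 16, throughput 2 + 16 + 14 = 32.
node-K + node-D: power draw 2 + 4 = 6 ≤ 16, throughput 2 + 16 = 18.
Best is node-K, node-D, and node-B with total throughput 32.

32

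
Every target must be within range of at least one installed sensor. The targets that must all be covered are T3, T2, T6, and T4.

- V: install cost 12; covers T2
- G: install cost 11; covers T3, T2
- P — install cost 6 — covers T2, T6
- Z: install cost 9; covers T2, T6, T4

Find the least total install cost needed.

The greedy cost-per-new-target heuristic would pick P, Z, and G for 26, but a cheaper cover exists.
Choose G and Z: together they cover T3, T2, T6, T4 — every target.
Total install cost: 11 + 9 = 20.
No cover costs less than 20.

20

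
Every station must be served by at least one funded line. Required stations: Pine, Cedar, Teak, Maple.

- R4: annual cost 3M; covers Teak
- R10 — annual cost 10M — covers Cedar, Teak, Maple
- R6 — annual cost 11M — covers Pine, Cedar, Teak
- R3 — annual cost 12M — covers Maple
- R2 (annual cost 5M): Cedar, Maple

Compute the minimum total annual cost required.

16

Choose R6 and R2: together they cover Pine, Cedar, Teak, Maple — every station.
Total annual cost: 11 + 5 = 16.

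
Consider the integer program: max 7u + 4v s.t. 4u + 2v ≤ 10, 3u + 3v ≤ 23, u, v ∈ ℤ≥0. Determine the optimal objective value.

(u,v)=(0,5): 4·0+2·5=10≤10, 3·0+3·5=15≤23, objective 20.
(u,v)=(0,4): 4·0+2·4=8≤10, 3·0+3·4=12≤23, objective 16.
Maximum is 20 at (u,v)=(0,5).

20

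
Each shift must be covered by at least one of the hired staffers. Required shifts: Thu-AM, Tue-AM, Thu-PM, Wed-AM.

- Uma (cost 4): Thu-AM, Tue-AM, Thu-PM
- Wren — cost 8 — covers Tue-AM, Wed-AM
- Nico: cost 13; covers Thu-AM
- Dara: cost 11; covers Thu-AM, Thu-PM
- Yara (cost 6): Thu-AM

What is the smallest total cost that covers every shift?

12

Choose Uma and Wren: together they cover Thu-AM, Tue-AM, Thu-PM, Wed-AM — every shift.
Total cost: 4 + 8 = 12.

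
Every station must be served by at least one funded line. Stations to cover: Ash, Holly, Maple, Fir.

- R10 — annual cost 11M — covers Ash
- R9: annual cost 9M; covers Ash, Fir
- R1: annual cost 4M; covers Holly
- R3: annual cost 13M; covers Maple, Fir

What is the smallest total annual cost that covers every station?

This is an integer covering problem.
Choose R9, R1, and R3: together they cover Ash, Holly, Maple, Fir — every station.
Total annual cost: 9 + 4 + 13 = 26.

26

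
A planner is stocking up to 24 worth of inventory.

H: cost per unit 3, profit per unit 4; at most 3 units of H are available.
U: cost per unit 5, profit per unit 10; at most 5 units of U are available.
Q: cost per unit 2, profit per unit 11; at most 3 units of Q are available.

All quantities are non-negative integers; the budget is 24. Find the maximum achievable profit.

Take 1×H, 3×U, and 3×Q: cost 24 ≤ 24, profit 1·4 + 3·10 + 3·11 = 67.
Q has the best ratio (11/2) and is taken to its limit of 3; remaining capacity is filled optimally with the others.

67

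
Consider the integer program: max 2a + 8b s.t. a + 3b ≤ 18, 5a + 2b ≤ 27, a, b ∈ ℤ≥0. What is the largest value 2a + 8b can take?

(a,b)=(0,6): 1·0+3·6=18≤18, 5·0+2·6=12≤27, objective 48.
(a,b)=(1,5): 1·1+3·5=16≤18, 5·1+2·5=15≤27, objective 42.
The best lattice point is (0,6), giving 48.

48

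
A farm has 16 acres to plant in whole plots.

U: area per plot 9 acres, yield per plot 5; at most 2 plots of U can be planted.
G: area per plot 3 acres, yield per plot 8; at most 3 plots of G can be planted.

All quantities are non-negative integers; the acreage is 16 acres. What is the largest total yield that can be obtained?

24

This is a bounded integer knapsack.
1×U and 2×G: area 15 ≤ 16, yield 1·5 + 2·8 = 21.
3×G: area 9 ≤ 16, yield 3·8 = 24.
Best is 24.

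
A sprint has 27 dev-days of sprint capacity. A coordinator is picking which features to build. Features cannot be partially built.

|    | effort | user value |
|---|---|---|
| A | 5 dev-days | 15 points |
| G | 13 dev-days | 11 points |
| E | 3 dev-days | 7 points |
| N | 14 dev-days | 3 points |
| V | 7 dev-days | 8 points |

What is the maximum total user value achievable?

34

Allowing fractional choices, the relaxed optimum would be about 40.2, but features are indivisible.
A + G + E: effort 5 + 13 + 3 = 21 ≤ 27, user value 15 + 11 + 7 = 33.
A + G + V: effort 5 + 13 + 7 = 25 ≤ 27, user value 15 + 11 + 8 = 34.
Best is A, G, and V with total user value 34.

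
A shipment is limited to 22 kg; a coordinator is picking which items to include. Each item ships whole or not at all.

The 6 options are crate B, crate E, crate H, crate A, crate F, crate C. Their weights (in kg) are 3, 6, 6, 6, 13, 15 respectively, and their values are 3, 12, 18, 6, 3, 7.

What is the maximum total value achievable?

39

This is a 0-1 knapsack instance.
Take crate B, crate E, crate H, and crate A: weight 3 + 6 + 6 + 6 = 21 ≤ 22, value 3 + 12 + 18 + 6 = 39.
No other feasible combination does better.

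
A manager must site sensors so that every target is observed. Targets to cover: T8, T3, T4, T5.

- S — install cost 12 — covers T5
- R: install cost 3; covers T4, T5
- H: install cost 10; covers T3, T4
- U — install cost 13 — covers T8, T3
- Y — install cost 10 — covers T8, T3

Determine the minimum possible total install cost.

13

Choose R and Y: together they cover T8, T3, T4, T5 — every target.
Total install cost: 3 + 10 = 13.
No cover costs less than 13.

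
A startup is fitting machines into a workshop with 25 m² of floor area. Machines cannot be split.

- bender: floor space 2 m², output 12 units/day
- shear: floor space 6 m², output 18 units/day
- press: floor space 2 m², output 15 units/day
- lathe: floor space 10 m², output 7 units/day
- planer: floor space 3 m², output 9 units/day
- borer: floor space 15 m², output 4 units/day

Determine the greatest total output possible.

61

bender + shear + press + lathe + planer: floor space 2 + 6 + 2 + 10 + 3 = 23 ≤ 25, output 12 + 18 + 15 + 7 + 9 = 61.
bender + shear + press + planer: floor space 2 + 6 + 2 + 3 = 13 ≤ 25, output 12 + 18 + 15 + 9 = 54.
bender + shear + press + lathe: floor space 2 + 6 + 2 + 10 = 20 ≤ 25, output 12 + 18 + 15 + 7 = 52.
Best is bender, shear, press, lathe, and planer with total output 61.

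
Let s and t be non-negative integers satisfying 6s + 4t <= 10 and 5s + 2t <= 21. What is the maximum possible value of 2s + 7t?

(s,t)=(0,2): 6·0+4·2=8≤10, 5·0+2·2=4≤21, objective 14.
(s,t)=(1,1): 6·1+4·1=10≤10, 5·1+2·1=7≤21, objective 9.
(s,t)=(0,1): 6·0+4·1=4≤10, 5·0+2·1=2≤21, objective 7.
No feasible integer point exceeds 14.

14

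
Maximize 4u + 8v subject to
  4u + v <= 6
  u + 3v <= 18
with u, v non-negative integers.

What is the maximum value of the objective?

(u,v)=(0,6) is feasible, giving 48.
(u,v)=(0,5) is feasible, giving 40.
The best lattice point is (0,6), giving 48.

48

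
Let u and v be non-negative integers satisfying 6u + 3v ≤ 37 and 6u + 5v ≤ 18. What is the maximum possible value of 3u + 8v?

The continuous relaxation peaks at (0, 3.6) with value 28.80; rounding to a feasible lattice point costs some objective.
(u,v)=(0,3) is feasible, giving 24.
(u,v)=(1,2) is feasible, giving 19.
(u,v)=(0,2) is feasible, giving 16.
No feasible integer point exceeds 24.

24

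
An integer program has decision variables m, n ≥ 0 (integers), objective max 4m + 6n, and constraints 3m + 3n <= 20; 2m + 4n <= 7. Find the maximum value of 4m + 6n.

12

(m,n)=(3,0): 3·3+3·0=9≤20, 2·3+4·0=6≤7, objective 12.
(m,n)=(2,0): 3·2+3·0=6≤20, 2·2+4·0=4≤7, objective 8.
Maximum is 12 at (m,n)=(3,0).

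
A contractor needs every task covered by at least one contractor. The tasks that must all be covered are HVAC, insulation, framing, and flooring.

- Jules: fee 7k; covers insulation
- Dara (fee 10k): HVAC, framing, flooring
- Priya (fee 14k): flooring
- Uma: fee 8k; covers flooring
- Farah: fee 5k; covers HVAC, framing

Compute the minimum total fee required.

The greedy cost-per-new-task heuristic would pick Farah, Jules, and Uma for 20, but a cheaper cover exists.
Choose Jules and Dara: together they cover HVAC, insulation, framing, flooring — every task.
Total fee: 7 + 10 = 17.
No cover costs less than 17.

17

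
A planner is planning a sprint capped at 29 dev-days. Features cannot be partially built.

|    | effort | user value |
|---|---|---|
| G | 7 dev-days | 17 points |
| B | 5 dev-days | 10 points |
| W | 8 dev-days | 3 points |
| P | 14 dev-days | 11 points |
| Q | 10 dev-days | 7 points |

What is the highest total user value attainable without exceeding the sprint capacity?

38

Treat it as a binary knapsack problem.
Take G, B, and P: effort 7 + 5 + 14 = 26 ≤ 29, user value 17 + 10 + 11 = 38.
No other feasible combination does better.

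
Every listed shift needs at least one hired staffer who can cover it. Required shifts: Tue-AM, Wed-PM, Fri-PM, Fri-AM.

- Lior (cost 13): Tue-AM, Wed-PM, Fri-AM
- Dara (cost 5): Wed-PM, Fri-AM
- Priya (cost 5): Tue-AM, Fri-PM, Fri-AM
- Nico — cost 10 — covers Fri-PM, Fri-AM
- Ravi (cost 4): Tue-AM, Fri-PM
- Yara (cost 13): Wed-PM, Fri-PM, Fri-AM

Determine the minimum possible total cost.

This is a weighted set-cover instance.
The greedy cost-per-new-shift heuristic would pick Priya and Dara for 10, but a cheaper cover exists.
Choose Dara and Ravi: together they cover Tue-AM, Wed-PM, Fri-PM, Fri-AM — every shift.
Total cost: 5 + 4 = 9.
No cover costs less than 9.

9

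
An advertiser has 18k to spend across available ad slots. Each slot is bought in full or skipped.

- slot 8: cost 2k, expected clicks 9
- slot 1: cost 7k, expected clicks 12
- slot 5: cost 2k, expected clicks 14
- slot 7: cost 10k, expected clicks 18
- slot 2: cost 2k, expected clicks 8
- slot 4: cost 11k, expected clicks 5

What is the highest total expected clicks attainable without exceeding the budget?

slot 8 + slot 1 + slot 5 + slot 2: cost 2 + 7 + 2 + 2 = 13 ≤ 18, expected clicks 9 + 12 + 14 + 8 = 43.
slot 8 + slot 5 + slot 7 + slot 2: cost 2 + 2 + 10 + 2 = 16 ≤ 18, expected clicks 9 + 14 + 18 + 8 = 49.
Best is slot 8, slot 5, slot 7, and slot 2 with total expected clicks 49.

49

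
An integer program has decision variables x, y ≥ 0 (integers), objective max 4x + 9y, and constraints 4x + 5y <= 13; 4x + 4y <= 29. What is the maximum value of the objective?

Relaxing integrality, the LP optimum is 23.40 at (x,y) = (0, 2.6), which is not an integer point.
(x,y)=(0,2): 4·0+5·2=10≤13, 4·0+4·2=8≤29, objective 18.
(x,y)=(1,1): 4·1+5·1=9≤13, 4·1+4·1=8≤29, objective 13.
(x,y)=(0,1): 4·0+5·1=5≤13, 4·0+4·1=4≤29, objective 9.
No feasible integer point exceeds 18.

18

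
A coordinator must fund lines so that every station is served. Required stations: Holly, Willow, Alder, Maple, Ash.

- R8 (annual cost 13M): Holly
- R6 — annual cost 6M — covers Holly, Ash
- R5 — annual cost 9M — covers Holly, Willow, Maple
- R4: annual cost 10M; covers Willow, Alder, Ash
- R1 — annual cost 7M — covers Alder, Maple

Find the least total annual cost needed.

19

The greedy cost-per-new-station heuristic would pick R6, R1, and R5 for 22, but a cheaper cover exists.
Choose R5 and R4: together they cover Holly, Willow, Alder, Maple, Ash — every station.
Total annual cost: 9 + 10 = 19.
No cover costs less than 19.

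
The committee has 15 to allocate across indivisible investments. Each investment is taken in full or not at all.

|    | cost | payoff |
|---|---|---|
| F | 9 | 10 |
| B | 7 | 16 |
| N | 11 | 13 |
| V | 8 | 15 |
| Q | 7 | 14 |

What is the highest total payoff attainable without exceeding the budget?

31

V + Q: cost 8 + 7 = 15 ≤ 15, payoff 15 + 14 = 29.
B + V: cost 7 + 8 = 15 ≤ 15, payoff 16 + 15 = 31.
B + Q: cost 7 + 7 = 14 ≤ 15, payoff 16 + 14 = 30.
Best is B and V with total payoff 31.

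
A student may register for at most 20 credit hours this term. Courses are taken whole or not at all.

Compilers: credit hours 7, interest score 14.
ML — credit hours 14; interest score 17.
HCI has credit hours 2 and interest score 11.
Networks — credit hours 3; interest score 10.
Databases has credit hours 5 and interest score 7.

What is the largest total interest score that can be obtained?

42

Compilers + HCI + Networks + Databases: credit hours 7 + 2 + 3 + 5 = 17 ≤ 20, interest score 14 + 11 + 10 + 7 = 42.
ML + HCI + Networks: credit hours 14 + 2 + 3 = 19 ≤ 20, interest score 17 + 11 + 10 = 38.
Best is Compilers, HCI, Networks, and Databases with total interest score 42.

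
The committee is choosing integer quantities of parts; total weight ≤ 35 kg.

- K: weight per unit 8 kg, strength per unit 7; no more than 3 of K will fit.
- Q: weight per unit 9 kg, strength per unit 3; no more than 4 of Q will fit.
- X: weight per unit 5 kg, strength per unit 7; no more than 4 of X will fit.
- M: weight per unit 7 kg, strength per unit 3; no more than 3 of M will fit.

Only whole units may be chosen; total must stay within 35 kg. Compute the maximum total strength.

1×K, 4×X, and 1×M: weight 35 ≤ 35, strength 1·7 + 4·7 + 1·3 = 38.
1×K and 4×X: weight 28 ≤ 35, strength 1·7 + 4·7 = 35.
Best is 38.

38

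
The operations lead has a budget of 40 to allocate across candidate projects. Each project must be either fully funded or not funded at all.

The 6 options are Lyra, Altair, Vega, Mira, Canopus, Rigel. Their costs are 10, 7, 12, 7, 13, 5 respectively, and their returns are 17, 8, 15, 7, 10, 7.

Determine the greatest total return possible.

49

Take Lyra, Vega, Canopus, and Rigel: cost 10 + 12 + 13 + 5 = 40 ≤ 40, return 17 + 15 + 10 + 7 = 49.
No other feasible combination does better.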